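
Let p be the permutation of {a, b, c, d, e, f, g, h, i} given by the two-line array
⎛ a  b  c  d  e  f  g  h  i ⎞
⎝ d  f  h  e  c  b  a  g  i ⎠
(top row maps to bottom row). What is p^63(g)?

Tracing g → a → … returns to g after 6 steps, so g lies in a 6-cycle (a d e c h g).
Since the cycle has length 6, p^63 acts on it the same as p^3 (63 mod 6 = 3).
Advancing 3 steps from g: g → a → d → e.

e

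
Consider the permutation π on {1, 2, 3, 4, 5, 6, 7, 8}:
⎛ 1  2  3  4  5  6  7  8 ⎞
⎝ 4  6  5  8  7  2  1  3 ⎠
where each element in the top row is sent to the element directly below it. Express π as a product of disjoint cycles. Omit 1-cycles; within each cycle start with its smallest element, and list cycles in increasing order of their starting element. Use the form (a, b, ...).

Start at 1 and follow images: 1 → 4 → 8 → 3 → 5 → 7 → 1, giving the cycle (1, 4, 8, 3, 5, 7).
Continuing from each remaining unvisited element yields (1, 4, 8, 3, 5, 7)(2, 6).

(1, 4, 8, 3, 5, 7)(2, 6)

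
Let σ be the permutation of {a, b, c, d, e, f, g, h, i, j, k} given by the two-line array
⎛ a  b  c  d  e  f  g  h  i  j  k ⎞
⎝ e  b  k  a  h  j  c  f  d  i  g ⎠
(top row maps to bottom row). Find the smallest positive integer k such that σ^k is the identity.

21

Writing σ as disjoint cycles, the cycle lengths are 7, 3, 1.
Since disjoint cycles commute, ord(σ) = lcm(7, 3) = 21.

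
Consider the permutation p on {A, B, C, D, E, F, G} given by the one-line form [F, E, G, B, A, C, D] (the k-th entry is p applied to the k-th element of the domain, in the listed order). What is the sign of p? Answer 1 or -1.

In disjoint-cycle form the cycle lengths are 7.
A cycle of length ℓ contributes ℓ−1 transpositions, so p is a product of 6 transpositions — even.

1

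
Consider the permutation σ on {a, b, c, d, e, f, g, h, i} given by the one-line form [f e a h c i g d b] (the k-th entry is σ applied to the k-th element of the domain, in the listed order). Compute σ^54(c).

c

Tracing c → a → … returns to c after 6 steps, so c lies in a 6-cycle (a f i b e c).
Since the cycle has length 6, σ^54 acts on it the same as σ^0 (54 mod 6 = 0).
So σ^54(c) = c.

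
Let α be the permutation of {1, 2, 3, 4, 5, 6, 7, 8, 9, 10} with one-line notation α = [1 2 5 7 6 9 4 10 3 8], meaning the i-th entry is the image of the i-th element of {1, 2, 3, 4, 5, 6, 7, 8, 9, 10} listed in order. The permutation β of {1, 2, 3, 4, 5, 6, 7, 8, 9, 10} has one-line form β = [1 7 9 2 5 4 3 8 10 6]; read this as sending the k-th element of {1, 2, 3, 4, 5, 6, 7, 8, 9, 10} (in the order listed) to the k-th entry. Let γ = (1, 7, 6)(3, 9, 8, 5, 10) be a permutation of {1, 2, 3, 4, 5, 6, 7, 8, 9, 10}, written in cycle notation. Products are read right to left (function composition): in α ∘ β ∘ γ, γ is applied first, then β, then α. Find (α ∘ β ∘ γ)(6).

Chase 6: γ(6) = 1; β(1) = 1; α(1) = 1. Hence (α ∘ β ∘ γ)(6) = 1.

1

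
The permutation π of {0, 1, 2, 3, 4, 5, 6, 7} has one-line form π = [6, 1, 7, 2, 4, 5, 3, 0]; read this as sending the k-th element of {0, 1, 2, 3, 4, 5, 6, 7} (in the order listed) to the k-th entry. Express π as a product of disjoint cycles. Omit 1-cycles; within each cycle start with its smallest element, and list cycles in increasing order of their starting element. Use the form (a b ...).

From 0: 0 → 6 → 3 → 2 → 7 → 0, closing the cycle (0 6 3 2 7).
Repeating from the next unused element and collecting all non-trivial cycles gives (0 6 3 2 7).

(0 6 3 2 7)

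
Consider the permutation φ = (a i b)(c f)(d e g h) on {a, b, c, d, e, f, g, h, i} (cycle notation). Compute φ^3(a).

a

a lies in the 3-cycle (a i b).
On a 3-cycle, φ^3 is the identity, so φ^3 = φ^0 there (3 ≡ 0 mod 3).
So φ^3(a) = a.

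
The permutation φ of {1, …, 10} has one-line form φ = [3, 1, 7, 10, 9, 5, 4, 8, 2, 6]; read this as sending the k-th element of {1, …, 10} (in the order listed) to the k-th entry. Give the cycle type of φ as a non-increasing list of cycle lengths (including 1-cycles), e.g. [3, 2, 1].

The disjoint cycles are (1 3 7 4 10 6 5 9 2)(8), with lengths 9, 1 in non-increasing order.

[9, 1]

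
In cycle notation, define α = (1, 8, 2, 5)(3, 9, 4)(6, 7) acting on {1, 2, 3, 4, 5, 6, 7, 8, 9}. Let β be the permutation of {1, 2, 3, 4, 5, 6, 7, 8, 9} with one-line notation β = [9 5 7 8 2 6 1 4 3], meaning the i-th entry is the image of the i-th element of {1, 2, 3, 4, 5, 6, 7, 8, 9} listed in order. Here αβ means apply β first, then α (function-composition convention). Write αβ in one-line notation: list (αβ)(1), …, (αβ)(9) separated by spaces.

(αβ)(x) = α(β(x)). Computing each image: α(β(1)) = α(9) = 4, α(β(2)) = α(5) = 1, α(β(3)) = α(7) = 6, α(β(4)) = α(8) = 2, α(β(5)) = α(2) = 5, α(β(6)) = α(6) = 7, α(β(7)) = α(1) = 8, α(β(8)) = α(4) = 3, α(β(9)) = α(3) = 9.
Hence αβ = [4 1 6 2 5 7 8 3 9].

4 1 6 2 5 7 8 3 9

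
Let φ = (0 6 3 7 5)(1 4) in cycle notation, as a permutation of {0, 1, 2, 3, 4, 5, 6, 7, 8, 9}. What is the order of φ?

10

The disjoint cycles have lengths 5, 2, 1, 1, 1.
The order is lcm(5, 2) = 10.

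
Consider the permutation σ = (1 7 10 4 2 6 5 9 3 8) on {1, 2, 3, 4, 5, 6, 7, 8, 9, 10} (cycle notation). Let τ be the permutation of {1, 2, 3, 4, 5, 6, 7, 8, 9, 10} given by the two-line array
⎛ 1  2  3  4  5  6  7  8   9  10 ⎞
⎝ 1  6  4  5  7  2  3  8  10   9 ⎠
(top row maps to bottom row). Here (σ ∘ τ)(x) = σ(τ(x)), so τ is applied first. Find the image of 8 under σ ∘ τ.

First apply τ: τ(8) = 8, then σ(8) = 1. Thus (σ ∘ τ)(8) = 1.

1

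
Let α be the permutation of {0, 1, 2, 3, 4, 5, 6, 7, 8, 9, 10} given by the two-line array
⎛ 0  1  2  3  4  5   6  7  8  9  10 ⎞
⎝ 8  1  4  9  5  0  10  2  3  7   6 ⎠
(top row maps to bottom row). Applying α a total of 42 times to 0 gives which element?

Tracing 0 → 8 → … returns to 0 after 8 steps, so 0 lies in an 8-cycle (0, 8, 3, 9, 7, 2, 4, 5).
Since the cycle has length 8, α^42 acts on it the same as α^2 (42 mod 8 = 2).
Advancing 2 steps from 0: 0 → 8 → 3.

3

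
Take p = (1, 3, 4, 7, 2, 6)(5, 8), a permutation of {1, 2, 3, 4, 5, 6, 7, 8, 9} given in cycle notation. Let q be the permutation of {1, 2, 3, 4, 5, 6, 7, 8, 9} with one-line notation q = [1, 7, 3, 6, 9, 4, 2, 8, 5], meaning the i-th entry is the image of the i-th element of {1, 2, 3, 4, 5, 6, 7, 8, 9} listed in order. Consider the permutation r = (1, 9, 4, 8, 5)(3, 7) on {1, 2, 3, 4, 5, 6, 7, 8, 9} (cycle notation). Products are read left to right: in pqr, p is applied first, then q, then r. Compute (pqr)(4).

Chase 4: p(4) = 7; q(7) = 2; r(2) = 2. Hence (pqr)(4) = 2.

2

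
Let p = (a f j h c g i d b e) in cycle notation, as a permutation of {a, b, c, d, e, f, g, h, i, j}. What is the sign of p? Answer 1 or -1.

-1

The cycle lengths are 10.
A cycle is odd iff its length is even; p has 1 even-length cycle, so sgn(p) = (−1)^1 and p is odd.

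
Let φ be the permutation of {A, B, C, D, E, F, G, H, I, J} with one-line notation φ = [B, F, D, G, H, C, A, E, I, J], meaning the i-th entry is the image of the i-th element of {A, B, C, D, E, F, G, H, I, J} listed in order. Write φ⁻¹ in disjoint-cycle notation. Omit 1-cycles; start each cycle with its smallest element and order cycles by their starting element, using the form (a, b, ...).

First write φ in disjoint cycles: (A, B, F, C, D, G)(E, H).
Reversing each cycle (and rotating so the smallest element leads) gives φ⁻¹ = (A, G, D, C, F, B)(E, H).

(A, G, D, C, F, B)(E, H)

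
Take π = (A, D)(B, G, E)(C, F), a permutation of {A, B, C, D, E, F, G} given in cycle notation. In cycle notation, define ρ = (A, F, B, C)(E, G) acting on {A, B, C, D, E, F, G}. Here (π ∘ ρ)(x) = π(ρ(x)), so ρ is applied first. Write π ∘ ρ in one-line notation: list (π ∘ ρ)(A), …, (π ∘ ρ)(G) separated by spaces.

(π ∘ ρ)(x) = π(ρ(x)). Computing each image: π(ρ(A)) = π(F) = C, π(ρ(B)) = π(C) = F, π(ρ(C)) = π(A) = D, π(ρ(D)) = π(D) = A, π(ρ(E)) = π(G) = E, π(ρ(F)) = π(B) = G, π(ρ(G)) = π(E) = B.
Hence π ∘ ρ = [C F D A E G B].

C F D A E G B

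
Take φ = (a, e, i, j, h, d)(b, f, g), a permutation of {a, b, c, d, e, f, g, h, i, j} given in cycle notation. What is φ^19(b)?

f

b lies in the 3-cycle (b, f, g).
Since the cycle has length 3, φ^19 acts on it the same as φ^1 (19 mod 3 = 1).
Advancing 1 step from b: b → f.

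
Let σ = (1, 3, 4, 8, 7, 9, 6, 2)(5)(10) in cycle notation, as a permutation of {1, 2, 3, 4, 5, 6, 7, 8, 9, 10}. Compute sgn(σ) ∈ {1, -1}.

The cycle lengths are 8, 1, 1.
A cycle is odd iff its length is even; σ has 1 even-length cycle, so sgn(σ) = (−1)^1 and σ is odd.

-1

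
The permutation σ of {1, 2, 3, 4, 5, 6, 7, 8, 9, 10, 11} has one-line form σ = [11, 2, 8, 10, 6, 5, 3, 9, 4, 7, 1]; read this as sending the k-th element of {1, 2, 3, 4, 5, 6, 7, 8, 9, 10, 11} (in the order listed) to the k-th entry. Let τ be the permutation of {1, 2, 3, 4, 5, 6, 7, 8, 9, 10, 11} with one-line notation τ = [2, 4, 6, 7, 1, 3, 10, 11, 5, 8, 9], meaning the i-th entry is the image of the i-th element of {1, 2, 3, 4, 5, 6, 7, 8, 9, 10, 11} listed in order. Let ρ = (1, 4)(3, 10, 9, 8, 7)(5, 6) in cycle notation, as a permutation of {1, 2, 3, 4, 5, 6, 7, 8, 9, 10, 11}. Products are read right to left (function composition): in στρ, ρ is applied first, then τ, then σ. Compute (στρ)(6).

(στρ)(6) = σ(τ(ρ(6))). ρ(6) = 5, then τ(5) = 1, then σ(1) = 11, so the result is 11.

11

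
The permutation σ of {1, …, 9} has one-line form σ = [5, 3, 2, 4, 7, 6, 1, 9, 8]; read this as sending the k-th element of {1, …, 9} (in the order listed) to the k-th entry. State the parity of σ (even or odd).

even

In disjoint-cycle form the cycle lengths are 3, 2, 2, 1, 1.
A cycle is odd iff its length is even; σ has 2 even-length cycles, so sgn(σ) = (−1)^2 and σ is even.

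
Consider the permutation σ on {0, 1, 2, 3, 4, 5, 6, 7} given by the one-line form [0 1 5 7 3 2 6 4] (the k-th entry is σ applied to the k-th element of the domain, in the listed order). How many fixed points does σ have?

The fixed points (elements with σ(x) = x) are {0, 1, 6}, so there are 3.

3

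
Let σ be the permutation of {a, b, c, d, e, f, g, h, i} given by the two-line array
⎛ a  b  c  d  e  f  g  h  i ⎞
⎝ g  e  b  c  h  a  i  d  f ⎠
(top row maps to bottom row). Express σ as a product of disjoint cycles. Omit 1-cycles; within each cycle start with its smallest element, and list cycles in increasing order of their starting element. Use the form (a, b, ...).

Iterating σ from a gives a → g → i → f → a; that is the 4-cycle (a, g, i, f).
Continuing from each remaining unvisited element yields (a, g, i, f)(b, e, h, d, c).

(a, g, i, f)(b, e, h, d, c)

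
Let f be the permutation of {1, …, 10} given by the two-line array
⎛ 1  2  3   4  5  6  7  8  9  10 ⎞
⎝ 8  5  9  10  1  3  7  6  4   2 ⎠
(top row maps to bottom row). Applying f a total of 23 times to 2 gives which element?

3

Tracing 2 → 5 → … returns to 2 after 9 steps, so 2 lies in a 9-cycle (1 8 6 3 9 4 10 2 5).
Powers repeat with period 9 on this cycle, and 23 mod 9 = 5, so f^23(2) = f^5(2).
Stepping 5 places around the cycle: 2 → 5 → 1 → 8 → 6 → 3.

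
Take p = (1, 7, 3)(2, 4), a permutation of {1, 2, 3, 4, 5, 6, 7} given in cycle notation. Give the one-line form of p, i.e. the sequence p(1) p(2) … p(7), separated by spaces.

7 4 1 2 5 6 3

Reading each image from the cycles: 1↦7, 2↦4, 3↦1, 4↦2, 5↦5, 6↦6, 7↦3.
So the one-line form is 7 4 1 2 5 6 3.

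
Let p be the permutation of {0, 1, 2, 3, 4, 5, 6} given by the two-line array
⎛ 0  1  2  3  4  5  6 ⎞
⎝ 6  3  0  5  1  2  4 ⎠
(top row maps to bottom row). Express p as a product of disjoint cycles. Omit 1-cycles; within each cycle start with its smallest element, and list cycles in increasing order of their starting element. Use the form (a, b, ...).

(0, 6, 4, 1, 3, 5, 2)

Start at 0 and follow images: 0 → 6 → 4 → 1 → 3 → 5 → 2 → 0, giving the cycle (0, 6, 4, 1, 3, 5, 2).
Continuing from each remaining unvisited element yields (0, 6, 4, 1, 3, 5, 2).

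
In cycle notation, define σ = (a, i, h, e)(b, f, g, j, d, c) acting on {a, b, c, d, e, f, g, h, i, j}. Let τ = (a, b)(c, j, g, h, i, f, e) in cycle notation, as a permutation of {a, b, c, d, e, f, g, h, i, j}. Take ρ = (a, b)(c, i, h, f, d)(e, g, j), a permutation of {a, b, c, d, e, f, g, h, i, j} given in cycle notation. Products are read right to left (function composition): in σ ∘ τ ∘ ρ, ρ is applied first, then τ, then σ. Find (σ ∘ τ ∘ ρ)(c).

g

(σ ∘ τ ∘ ρ)(c) = σ(τ(ρ(c))). ρ(c) = i, then τ(i) = f, then σ(f) = g, so the result is g.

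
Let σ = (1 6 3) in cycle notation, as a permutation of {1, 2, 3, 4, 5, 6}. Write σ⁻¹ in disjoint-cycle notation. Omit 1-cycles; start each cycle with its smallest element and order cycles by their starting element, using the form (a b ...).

(1 3 6)

Inverting a permutation written in cycle notation just reverses the order within every cycle.
After reversing and putting each cycle's least element first, σ⁻¹ = (1 3 6).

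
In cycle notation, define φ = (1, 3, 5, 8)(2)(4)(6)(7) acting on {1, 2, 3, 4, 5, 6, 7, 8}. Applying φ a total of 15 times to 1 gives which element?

1 lies in the 4-cycle (1, 3, 5, 8).
Since the cycle has length 4, φ^15 acts on it the same as φ^3 (15 mod 4 = 3).
Advancing 3 steps from 1: 1 → 3 → 5 → 8.

8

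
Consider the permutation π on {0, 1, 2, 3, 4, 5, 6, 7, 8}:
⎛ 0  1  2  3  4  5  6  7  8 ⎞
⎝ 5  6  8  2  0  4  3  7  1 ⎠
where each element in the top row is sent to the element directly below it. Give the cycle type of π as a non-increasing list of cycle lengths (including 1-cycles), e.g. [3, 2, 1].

The disjoint cycles are (0, 5, 4)(1, 6, 3, 2, 8)(7), with lengths 5, 3, 1 in non-increasing order.

[5, 3, 1]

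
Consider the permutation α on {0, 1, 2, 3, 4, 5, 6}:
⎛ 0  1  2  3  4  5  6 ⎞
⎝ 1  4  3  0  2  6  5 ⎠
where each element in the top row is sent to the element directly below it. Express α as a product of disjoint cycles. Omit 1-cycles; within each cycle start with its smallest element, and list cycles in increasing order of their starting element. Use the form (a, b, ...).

From 0: 0 → 1 → 4 → 2 → 3 → 0, closing the cycle (0, 1, 4, 2, 3).
Repeating from the next unused element and collecting all non-trivial cycles gives (0, 1, 4, 2, 3)(5, 6).

(0, 1, 4, 2, 3)(5, 6)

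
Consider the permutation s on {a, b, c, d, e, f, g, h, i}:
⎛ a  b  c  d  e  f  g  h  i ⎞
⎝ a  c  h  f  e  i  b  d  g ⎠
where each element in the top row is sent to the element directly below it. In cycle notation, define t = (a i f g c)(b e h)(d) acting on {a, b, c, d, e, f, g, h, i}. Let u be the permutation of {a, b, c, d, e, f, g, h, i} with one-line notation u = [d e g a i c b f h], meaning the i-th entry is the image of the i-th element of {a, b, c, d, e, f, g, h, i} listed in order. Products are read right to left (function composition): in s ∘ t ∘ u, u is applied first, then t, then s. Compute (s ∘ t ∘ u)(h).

Chase h: u(h) = f; t(f) = g; s(g) = b. Hence (s ∘ t ∘ u)(h) = b.

b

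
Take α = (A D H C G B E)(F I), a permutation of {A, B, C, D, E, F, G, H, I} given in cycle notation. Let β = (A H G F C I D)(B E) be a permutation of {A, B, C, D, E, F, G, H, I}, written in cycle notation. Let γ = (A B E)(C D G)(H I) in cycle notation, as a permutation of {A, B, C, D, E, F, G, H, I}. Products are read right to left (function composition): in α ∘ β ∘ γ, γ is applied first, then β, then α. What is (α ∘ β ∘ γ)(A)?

Apply the permutations in order: γ(A) = B, then β(B) = E, then α(E) = A. So (α ∘ β ∘ γ)(A) = A.

A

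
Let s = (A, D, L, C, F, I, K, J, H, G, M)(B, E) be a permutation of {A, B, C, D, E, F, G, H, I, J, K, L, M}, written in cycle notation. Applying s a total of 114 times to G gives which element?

L

G lies in the 11-cycle (A, D, L, C, F, I, K, J, H, G, M).
Powers repeat with period 11 on this cycle, and 114 mod 11 = 4, so s^114(G) = s^4(G).
Stepping 4 places around the cycle: G → M → A → D → L.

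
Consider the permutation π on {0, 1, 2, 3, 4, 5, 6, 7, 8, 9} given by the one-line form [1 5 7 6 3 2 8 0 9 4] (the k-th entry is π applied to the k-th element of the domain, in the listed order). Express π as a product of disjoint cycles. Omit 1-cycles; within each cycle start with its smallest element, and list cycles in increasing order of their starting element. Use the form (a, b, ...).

(0, 1, 5, 2, 7)(3, 6, 8, 9, 4)

Iterating π from 0 gives 0 → 1 → 5 → 2 → 7 → 0; that is the 5-cycle (0, 1, 5, 2, 7).
Continuing from each remaining unvisited element yields (0, 1, 5, 2, 7)(3, 6, 8, 9, 4).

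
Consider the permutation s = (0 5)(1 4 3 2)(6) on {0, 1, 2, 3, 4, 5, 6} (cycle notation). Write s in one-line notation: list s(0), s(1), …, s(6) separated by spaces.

5 4 1 2 3 0 6

Each element maps to the next entry in its cycle (wrapping to the front): 0↦5, 1↦4, 2↦1, 3↦2, 4↦3, 5↦0, 6↦6.
Listing these in domain order gives 5 4 1 2 3 0 6.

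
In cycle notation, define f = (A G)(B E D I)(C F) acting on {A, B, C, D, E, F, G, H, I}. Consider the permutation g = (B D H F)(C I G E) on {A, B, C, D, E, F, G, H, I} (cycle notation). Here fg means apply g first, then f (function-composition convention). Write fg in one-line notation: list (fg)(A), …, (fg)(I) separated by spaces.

For each element, apply g then f: A → A → G; B → D → I; C → I → B; D → H → H; E → C → F; F → B → E; G → E → D; H → F → C; I → G → A.
Collecting the images, fg = [G I B H F E D C A].

G I B H F E D C A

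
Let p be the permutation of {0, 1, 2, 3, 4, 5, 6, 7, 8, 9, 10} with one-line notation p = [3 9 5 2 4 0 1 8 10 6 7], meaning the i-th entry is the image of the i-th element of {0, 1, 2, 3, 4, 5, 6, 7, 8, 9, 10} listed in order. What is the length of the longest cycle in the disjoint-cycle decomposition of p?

Decomposing into disjoint cycles gives (0 3 2 5)(1 9 6)(7 8 10); the longest has length 4.

4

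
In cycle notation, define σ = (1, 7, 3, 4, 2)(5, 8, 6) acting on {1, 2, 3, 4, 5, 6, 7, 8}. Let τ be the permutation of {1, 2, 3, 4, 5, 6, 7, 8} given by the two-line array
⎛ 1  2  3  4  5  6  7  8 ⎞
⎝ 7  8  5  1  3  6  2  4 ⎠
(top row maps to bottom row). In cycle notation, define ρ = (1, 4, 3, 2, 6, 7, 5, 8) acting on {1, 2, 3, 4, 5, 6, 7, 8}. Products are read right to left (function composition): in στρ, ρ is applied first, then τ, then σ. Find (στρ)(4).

Apply the permutations in order: ρ(4) = 3, then τ(3) = 5, then σ(5) = 8. So (στρ)(4) = 8.

8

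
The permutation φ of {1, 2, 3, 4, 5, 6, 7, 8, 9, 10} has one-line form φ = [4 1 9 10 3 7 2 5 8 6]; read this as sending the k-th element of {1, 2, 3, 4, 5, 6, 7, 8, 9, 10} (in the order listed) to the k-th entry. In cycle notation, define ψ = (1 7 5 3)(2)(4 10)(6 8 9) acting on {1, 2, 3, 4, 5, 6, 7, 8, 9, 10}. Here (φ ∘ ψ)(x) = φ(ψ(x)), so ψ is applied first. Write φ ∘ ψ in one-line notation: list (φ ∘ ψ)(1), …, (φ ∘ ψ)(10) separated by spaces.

2 1 4 6 9 5 3 8 7 10

For each element, apply ψ then φ: 1 → 7 → 2; 2 → 2 → 1; 3 → 1 → 4; 4 → 10 → 6; 5 → 3 → 9; 6 → 8 → 5; 7 → 5 → 3; 8 → 9 → 8; 9 → 6 → 7; 10 → 4 → 10.
Collecting the images, φ ∘ ψ = [2 1 4 6 9 5 3 8 7 10].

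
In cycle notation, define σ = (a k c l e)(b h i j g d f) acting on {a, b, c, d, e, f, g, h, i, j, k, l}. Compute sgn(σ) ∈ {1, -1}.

The cycle lengths are 7, 5.
A cycle is odd iff its length is even; σ has 0 even-length cycles, so sgn(σ) = (−1)^0 and σ is even.

1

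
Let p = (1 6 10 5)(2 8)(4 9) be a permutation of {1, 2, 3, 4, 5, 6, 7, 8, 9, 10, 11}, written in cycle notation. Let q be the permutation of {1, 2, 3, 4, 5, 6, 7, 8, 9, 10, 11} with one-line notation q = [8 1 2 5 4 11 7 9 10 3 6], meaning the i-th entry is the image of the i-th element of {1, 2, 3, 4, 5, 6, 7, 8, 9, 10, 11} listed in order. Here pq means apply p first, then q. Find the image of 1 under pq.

First apply p: p(1) = 6, then q(6) = 11. Thus (pq)(1) = 11.

11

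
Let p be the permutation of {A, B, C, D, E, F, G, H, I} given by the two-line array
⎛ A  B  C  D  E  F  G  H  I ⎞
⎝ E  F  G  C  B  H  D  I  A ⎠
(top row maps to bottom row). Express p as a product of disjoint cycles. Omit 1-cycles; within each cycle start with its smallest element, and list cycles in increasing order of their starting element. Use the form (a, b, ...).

(A, E, B, F, H, I)(C, G, D)

From A: A → E → B → F → H → I → A, closing the cycle (A, E, B, F, H, I).
Repeating from the next unused element and collecting all non-trivial cycles gives (A, E, B, F, H, I)(C, G, D).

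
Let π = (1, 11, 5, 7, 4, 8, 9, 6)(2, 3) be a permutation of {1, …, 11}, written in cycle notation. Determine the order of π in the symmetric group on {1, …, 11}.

8

The disjoint cycles have lengths 8, 2, 1.
Since disjoint cycles commute, ord(π) = lcm(8, 2) = 8.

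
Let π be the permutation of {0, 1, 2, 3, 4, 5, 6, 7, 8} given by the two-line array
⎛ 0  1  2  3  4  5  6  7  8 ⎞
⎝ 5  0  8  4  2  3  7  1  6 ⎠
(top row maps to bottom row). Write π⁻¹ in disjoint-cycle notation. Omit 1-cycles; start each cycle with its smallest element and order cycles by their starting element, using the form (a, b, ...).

(0, 1, 7, 6, 8, 2, 4, 3, 5)

First write π in disjoint cycles: (0, 5, 3, 4, 2, 8, 6, 7, 1).
The inverse reverses every cycle; in canonical form, π⁻¹ = (0, 1, 7, 6, 8, 2, 4, 3, 5).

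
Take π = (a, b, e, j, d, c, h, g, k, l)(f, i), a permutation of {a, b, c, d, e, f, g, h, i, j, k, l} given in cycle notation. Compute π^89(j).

j lies in the 10-cycle (a, b, e, j, d, c, h, g, k, l).
On a 10-cycle, π^10 is the identity, so π^89 = π^9 there (89 ≡ 9 mod 10).
Stepping 9 places around the cycle: j → d → c → h → g → k → l → a → b → e.

e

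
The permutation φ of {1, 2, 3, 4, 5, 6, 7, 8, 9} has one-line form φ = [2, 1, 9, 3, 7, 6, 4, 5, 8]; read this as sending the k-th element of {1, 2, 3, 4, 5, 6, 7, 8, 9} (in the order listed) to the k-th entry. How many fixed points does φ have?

The fixed points (elements with φ(x) = x) are {6}, so there is 1.

1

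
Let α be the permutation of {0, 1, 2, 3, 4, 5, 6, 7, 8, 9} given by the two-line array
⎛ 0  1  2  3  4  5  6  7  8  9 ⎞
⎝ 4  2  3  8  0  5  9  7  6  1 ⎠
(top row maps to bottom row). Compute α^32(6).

1

Tracing 6 → 9 → … returns to 6 after 6 steps, so 6 lies in a 6-cycle (1 2 3 8 6 9).
On a 6-cycle, α^6 is the identity, so α^32 = α^2 there (32 ≡ 2 mod 6).
Advancing 2 steps from 6: 6 → 9 → 1.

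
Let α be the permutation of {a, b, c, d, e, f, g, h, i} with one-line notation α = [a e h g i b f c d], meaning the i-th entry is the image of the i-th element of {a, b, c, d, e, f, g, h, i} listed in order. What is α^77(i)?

Tracing i → d → … returns to i after 6 steps, so i lies in a 6-cycle (b e i d g f).
Powers repeat with period 6 on this cycle, and 77 mod 6 = 5, so α^77(i) = α^5(i).
Advancing 5 steps from i: i → d → g → f → b → e.

e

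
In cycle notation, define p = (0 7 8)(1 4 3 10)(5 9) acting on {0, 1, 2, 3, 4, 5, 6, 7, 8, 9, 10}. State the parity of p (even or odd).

even

The cycle lengths are 4, 3, 2, 1, 1.
A cycle of length ℓ contributes ℓ−1 transpositions, so p is a product of 3 + 2 + 1 = 6 transpositions — even.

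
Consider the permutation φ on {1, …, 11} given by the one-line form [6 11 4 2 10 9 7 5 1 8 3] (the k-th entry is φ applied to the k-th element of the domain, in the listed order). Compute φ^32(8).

Tracing 8 → 5 → … returns to 8 after 3 steps, so 8 lies in a 3-cycle (5 10 8).
Powers repeat with period 3 on this cycle, and 32 mod 3 = 2, so φ^32(8) = φ^2(8).
Advancing 2 steps from 8: 8 → 5 → 10.

10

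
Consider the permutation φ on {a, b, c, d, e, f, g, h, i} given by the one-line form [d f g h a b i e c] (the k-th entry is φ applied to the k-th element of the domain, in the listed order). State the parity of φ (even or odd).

In disjoint-cycle form the cycle lengths are 4, 3, 2.
A cycle is odd iff its length is even; φ has 2 even-length cycles, so sgn(φ) = (−1)^2 and φ is even.

even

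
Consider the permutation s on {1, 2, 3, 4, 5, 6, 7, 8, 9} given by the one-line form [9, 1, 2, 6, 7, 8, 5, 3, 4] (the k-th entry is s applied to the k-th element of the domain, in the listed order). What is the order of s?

14

Writing s as disjoint cycles, the cycle lengths are 7, 2.
The order of s is the least common multiple of its cycle lengths: lcm(7, 2) = 14.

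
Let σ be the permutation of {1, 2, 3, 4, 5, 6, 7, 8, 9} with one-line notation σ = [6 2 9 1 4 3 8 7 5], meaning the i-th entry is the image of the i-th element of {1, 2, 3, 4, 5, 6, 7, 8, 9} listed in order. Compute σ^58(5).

3

Tracing 5 → 4 → … returns to 5 after 6 steps, so 5 lies in a 6-cycle (1 6 3 9 5 4).
Since the cycle has length 6, σ^58 acts on it the same as σ^4 (58 mod 6 = 4).
Stepping 4 places around the cycle: 5 → 4 → 1 → 6 → 3.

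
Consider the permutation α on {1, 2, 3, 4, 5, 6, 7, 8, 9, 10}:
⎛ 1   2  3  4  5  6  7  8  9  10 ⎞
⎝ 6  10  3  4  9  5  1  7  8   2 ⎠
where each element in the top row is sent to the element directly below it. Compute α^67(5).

Tracing 5 → 9 → … returns to 5 after 6 steps, so 5 lies in a 6-cycle (1, 6, 5, 9, 8, 7).
Since the cycle has length 6, α^67 acts on it the same as α^1 (67 mod 6 = 1).
Stepping 1 place around the cycle: 5 → 9.

9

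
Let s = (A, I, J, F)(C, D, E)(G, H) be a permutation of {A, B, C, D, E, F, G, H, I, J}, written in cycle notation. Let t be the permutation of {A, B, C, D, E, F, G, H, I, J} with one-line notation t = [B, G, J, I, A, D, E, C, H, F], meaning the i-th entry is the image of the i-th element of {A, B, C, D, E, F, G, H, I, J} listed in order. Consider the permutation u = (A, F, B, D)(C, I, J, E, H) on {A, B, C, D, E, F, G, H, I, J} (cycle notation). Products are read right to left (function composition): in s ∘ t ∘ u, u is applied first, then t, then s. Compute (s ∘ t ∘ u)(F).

H

Chase F: u(F) = B; t(B) = G; s(G) = H. Hence (s ∘ t ∘ u)(F) = H.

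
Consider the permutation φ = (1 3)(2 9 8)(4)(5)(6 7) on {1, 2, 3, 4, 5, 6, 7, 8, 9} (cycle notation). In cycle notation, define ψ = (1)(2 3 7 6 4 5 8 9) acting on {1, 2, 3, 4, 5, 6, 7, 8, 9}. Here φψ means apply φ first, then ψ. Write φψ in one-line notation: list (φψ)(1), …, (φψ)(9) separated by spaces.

For each element, apply φ then ψ: 1 → 3 → 7; 2 → 9 → 2; 3 → 1 → 1; 4 → 4 → 5; 5 → 5 → 8; 6 → 7 → 6; 7 → 6 → 4; 8 → 2 → 3; 9 → 8 → 9.
Collecting the images, φψ = [7 2 1 5 8 6 4 3 9].

7 2 1 5 8 6 4 3 9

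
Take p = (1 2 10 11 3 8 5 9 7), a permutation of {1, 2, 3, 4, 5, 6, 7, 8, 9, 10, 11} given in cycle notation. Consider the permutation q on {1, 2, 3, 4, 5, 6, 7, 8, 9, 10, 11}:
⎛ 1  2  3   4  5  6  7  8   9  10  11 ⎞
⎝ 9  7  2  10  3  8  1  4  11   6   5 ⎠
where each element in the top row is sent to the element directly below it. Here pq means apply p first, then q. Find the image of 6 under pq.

p(6) = 6, then q(6) = 8; composing gives (pq)(6) = 8.

8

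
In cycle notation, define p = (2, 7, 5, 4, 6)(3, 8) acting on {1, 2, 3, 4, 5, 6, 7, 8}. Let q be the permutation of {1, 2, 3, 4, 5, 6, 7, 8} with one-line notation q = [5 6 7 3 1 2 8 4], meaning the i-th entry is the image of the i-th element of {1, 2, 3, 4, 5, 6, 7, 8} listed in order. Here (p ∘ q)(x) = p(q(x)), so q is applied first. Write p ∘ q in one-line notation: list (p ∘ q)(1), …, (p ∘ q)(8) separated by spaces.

(p ∘ q)(x) = p(q(x)). Computing each image: p(q(1)) = p(5) = 4, p(q(2)) = p(6) = 2, p(q(3)) = p(7) = 5, p(q(4)) = p(3) = 8, p(q(5)) = p(1) = 1, p(q(6)) = p(2) = 7, p(q(7)) = p(8) = 3, p(q(8)) = p(4) = 6.
Hence p ∘ q = [4 2 5 8 1 7 3 6].

4 2 5 8 1 7 3 6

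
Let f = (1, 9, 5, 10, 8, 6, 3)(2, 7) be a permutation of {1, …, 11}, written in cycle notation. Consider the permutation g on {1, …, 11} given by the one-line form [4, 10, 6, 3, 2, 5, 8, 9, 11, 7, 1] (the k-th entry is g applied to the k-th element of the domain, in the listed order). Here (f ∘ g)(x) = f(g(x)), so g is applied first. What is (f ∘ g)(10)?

2

g(10) = 7, then f(7) = 2; composing gives (f ∘ g)(10) = 2.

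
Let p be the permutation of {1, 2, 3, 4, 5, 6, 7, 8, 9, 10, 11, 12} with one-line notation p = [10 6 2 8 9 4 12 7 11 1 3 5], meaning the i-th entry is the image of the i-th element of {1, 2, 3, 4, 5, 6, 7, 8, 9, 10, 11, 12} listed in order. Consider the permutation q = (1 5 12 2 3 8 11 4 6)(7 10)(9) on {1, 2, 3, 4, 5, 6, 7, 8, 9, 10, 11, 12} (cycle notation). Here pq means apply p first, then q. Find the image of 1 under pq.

p(1) = 10, then q(10) = 7; composing gives (pq)(1) = 7.

7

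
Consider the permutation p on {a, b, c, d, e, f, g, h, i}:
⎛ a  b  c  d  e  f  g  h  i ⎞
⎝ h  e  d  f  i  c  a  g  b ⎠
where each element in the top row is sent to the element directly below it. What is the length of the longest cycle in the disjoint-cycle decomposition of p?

3

Decomposing into disjoint cycles gives (a h g)(b e i)(c d f); the longest has length 3.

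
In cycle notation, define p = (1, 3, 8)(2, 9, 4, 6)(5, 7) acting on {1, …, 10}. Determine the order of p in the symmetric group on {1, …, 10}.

12

The disjoint cycles have lengths 4, 3, 2, 1.
The order is lcm(4, 3, 2) = 12.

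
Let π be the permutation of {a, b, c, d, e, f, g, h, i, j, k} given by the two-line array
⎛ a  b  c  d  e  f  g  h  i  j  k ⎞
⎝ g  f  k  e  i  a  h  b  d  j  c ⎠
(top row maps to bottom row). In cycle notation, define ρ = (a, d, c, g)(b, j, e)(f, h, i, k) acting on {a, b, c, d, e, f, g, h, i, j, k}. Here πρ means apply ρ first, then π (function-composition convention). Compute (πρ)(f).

b

First apply ρ: ρ(f) = h, then π(h) = b. Thus (πρ)(f) = b.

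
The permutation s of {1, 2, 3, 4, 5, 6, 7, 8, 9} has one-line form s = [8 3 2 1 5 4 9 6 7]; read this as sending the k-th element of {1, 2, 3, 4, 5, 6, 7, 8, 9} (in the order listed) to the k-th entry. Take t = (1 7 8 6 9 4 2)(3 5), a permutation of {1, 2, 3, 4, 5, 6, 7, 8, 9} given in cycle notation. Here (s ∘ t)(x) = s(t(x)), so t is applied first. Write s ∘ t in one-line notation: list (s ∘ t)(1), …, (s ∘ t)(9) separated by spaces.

For each element, apply t then s: 1 → 7 → 9; 2 → 1 → 8; 3 → 5 → 5; 4 → 2 → 3; 5 → 3 → 2; 6 → 9 → 7; 7 → 8 → 6; 8 → 6 → 4; 9 → 4 → 1.
Collecting the images, s ∘ t = [9 8 5 3 2 7 6 4 1].

9 8 5 3 2 7 6 4 1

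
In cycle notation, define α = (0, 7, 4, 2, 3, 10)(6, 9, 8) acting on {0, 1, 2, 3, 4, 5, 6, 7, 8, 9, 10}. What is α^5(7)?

7 lies in the 6-cycle (0, 7, 4, 2, 3, 10).
Stepping 5 places around the cycle: 7 → 4 → 2 → 3 → 10 → 0.

0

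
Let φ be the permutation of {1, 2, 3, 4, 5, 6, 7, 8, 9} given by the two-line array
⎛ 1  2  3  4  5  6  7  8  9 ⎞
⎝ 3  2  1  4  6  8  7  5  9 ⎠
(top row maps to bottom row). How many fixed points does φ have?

4

The fixed points (elements with φ(x) = x) are {2, 4, 7, 9}, so there are 4.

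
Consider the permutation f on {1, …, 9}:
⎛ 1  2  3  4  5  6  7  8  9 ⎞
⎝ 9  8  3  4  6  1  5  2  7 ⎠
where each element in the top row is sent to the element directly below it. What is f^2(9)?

5

Tracing 9 → 7 → … returns to 9 after 5 steps, so 9 lies in a 5-cycle (1 9 7 5 6).
Advancing 2 steps from 9: 9 → 7 → 5.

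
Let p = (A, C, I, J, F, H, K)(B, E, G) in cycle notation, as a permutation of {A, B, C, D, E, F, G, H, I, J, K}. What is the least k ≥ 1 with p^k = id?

The disjoint cycles have lengths 7, 3, 1.
The order is lcm(7, 3) = 21.

21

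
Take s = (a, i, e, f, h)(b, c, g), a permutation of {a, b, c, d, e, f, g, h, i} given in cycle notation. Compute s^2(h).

i

h lies in the 5-cycle (a, i, e, f, h).
Advancing 2 steps from h: h → a → i.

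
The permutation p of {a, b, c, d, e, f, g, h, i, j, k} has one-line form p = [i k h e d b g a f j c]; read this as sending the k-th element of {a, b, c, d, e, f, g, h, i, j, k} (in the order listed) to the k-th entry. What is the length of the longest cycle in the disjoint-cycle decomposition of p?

7

Decomposing into disjoint cycles gives (a, i, f, b, k, c, h)(d, e); the longest has length 7.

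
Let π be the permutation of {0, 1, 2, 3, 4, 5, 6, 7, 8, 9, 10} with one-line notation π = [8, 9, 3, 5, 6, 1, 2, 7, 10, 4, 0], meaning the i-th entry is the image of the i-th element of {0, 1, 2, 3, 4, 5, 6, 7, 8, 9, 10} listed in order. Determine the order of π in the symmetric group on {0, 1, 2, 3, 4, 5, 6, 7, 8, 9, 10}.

21

Decomposing into disjoint cycles gives cycle lengths 7, 3, 1.
The order of π is the least common multiple of its cycle lengths: lcm(7, 3) = 21.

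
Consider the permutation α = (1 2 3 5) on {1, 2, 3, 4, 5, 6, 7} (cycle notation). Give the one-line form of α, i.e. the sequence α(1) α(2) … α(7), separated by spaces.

2 3 5 4 1 6 7

Each element maps to the next entry in its cycle (wrapping to the front): 1→2, 2→3, 3→5, 4→4, 5→1, 6→6, 7→7.
So the one-line form is 2 3 5 4 1 6 7.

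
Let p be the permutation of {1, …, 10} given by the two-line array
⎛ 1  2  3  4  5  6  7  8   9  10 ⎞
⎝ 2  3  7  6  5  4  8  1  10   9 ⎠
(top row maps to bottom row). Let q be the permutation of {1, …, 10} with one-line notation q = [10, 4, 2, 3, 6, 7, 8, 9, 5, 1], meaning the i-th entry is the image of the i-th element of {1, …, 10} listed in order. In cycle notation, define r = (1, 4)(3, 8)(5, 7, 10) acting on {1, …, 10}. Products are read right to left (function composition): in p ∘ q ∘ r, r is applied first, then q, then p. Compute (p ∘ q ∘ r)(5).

(p ∘ q ∘ r)(5) = p(q(r(5))). r(5) = 7, then q(7) = 8, then p(8) = 1, so the result is 1.

1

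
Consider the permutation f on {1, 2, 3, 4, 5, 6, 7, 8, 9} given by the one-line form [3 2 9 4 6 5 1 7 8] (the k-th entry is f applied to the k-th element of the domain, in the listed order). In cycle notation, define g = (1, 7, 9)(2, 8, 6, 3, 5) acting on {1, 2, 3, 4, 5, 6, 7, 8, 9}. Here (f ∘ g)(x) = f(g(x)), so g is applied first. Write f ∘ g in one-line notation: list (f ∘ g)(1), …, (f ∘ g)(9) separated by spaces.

(f ∘ g)(x) = f(g(x)). Computing each image: f(g(1)) = f(7) = 1, f(g(2)) = f(8) = 7, f(g(3)) = f(5) = 6, f(g(4)) = f(4) = 4, f(g(5)) = f(2) = 2, f(g(6)) = f(3) = 9, f(g(7)) = f(9) = 8, f(g(8)) = f(6) = 5, f(g(9)) = f(1) = 3.
Hence f ∘ g = [1 7 6 4 2 9 8 5 3].

1 7 6 4 2 9 8 5 3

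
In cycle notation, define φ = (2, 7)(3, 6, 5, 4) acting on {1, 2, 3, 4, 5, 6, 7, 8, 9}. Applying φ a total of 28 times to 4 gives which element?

4

4 lies in the 4-cycle (3, 6, 5, 4).
Powers repeat with period 4 on this cycle, and 28 mod 4 = 0, so φ^28(4) = φ^0(4).
So φ^28(4) = 4.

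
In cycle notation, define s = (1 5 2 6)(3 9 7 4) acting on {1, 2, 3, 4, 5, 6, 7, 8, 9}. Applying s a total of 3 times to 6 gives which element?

6 lies in the 4-cycle (1 5 2 6).
Advancing 3 steps from 6: 6 → 1 → 5 → 2.

2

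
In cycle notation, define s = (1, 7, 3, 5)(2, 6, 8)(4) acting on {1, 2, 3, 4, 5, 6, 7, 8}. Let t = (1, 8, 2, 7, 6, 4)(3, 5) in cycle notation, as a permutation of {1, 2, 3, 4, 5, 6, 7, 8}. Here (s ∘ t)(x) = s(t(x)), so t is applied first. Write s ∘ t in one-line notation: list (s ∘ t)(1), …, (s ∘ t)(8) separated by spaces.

(s ∘ t)(x) = s(t(x)). Computing each image: s(t(1)) = s(8) = 2, s(t(2)) = s(7) = 3, s(t(3)) = s(5) = 1, s(t(4)) = s(1) = 7, s(t(5)) = s(3) = 5, s(t(6)) = s(4) = 4, s(t(7)) = s(6) = 8, s(t(8)) = s(2) = 6.
Hence s ∘ t = [2 3 1 7 5 4 8 6].

2 3 1 7 5 4 8 6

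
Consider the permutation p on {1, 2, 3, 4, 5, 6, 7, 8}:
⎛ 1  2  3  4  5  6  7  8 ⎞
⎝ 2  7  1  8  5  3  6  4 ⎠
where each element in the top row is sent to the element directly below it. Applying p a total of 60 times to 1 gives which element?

1

Tracing 1 → 2 → … returns to 1 after 5 steps, so 1 lies in a 5-cycle (1, 2, 7, 6, 3).
Since the cycle has length 5, p^60 acts on it the same as p^0 (60 mod 5 = 0).
So p^60(1) = 1.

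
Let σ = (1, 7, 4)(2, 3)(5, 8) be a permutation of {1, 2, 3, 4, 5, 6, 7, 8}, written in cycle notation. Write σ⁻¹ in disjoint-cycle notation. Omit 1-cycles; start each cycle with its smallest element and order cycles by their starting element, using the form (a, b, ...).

(1, 4, 7)(2, 3)(5, 8)

Inverting a permutation written in cycle notation just reverses the order within every cycle.
Reversing each cycle of σ and rotating so the smallest element leads gives (1, 4, 7)(2, 3)(5, 8).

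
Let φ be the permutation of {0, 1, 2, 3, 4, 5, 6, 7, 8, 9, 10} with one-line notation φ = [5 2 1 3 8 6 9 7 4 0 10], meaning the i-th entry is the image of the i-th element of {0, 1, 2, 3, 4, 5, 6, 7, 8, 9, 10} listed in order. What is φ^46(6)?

Tracing 6 → 9 → … returns to 6 after 4 steps, so 6 lies in a 4-cycle (0 5 6 9).
Powers repeat with period 4 on this cycle, and 46 mod 4 = 2, so φ^46(6) = φ^2(6).
Advancing 2 steps from 6: 6 → 9 → 0.

0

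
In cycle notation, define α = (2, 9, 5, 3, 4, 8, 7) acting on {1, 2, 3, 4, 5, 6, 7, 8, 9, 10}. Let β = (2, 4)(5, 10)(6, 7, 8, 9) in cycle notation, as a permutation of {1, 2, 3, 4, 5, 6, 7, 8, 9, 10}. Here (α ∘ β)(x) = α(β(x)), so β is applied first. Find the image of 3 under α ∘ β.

4

(α ∘ β)(3) = α(β(3)). β(3) = 3, then α(3) = 4. So (α ∘ β)(3) = 4.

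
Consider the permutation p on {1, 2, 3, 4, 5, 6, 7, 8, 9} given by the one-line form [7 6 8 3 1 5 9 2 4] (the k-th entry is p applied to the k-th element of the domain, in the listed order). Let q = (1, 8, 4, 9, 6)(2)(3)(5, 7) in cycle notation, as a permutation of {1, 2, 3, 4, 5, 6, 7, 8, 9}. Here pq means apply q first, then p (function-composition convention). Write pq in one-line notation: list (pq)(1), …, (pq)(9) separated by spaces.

2 6 8 4 9 7 1 3 5

(pq)(x) = p(q(x)). Computing each image: p(q(1)) = p(8) = 2, p(q(2)) = p(2) = 6, p(q(3)) = p(3) = 8, p(q(4)) = p(9) = 4, p(q(5)) = p(7) = 9, p(q(6)) = p(1) = 7, p(q(7)) = p(5) = 1, p(q(8)) = p(4) = 3, p(q(9)) = p(6) = 5.
Hence pq = [2 6 8 4 9 7 1 3 5].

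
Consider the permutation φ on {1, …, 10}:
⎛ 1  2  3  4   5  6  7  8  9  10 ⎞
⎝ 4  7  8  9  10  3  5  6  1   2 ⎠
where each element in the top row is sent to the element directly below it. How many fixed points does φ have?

0

No element satisfies φ(x) = x, so there are 0 fixed points.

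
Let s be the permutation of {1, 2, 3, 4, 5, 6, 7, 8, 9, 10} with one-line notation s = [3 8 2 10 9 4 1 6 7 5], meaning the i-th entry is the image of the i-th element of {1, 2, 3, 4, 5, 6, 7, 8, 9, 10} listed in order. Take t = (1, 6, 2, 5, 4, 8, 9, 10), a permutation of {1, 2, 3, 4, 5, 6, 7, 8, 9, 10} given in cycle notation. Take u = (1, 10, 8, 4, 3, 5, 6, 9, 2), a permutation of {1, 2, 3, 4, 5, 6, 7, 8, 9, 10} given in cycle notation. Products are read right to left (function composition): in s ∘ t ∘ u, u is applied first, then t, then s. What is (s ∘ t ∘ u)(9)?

9

(s ∘ t ∘ u)(9) = s(t(u(9))). u(9) = 2, then t(2) = 5, then s(5) = 9, so the result is 9.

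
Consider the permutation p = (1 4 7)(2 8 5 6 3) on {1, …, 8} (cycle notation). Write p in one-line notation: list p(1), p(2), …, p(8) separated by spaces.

4 8 2 7 6 3 1 5

Reading each image from the cycles: 1→4, 2→8, 3→2, 4→7, 5→6, 6→3, 7→1, 8→5.
Listing these in domain order gives 4 8 2 7 6 3 1 5.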